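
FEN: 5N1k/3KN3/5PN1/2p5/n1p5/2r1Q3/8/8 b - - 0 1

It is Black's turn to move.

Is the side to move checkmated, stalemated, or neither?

checkmate

Black to move; black king on h8.
In check: yes, from the white knight on g6.
King squares — g7: attacked by Pf6; h7: attacked by Nf8; g8: attacked by Ne7.
Legal moves for Black: none.
In check with no legal moves → checkmate.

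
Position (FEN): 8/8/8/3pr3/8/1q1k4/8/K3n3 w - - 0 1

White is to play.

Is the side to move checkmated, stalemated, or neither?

White to move; white king on a1.
In check: no.
King squares — b1: attacked by Qb3; a2: attacked by Qb3; b2: attacked by Qb3.
Legal moves for White: none.
Not in check and no legal moves → stalemate.

stalemate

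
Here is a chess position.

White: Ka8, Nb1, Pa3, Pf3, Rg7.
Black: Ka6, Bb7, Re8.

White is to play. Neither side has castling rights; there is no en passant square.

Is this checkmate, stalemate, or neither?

checkmate

White to move; white king on a8.
In check: yes, from the black bishop on b7 and the black rook on e8.
King squares — a7: attacked by Ka6; b7: attacked by Ka6; b8: attacked by Re8.
Legal moves for White: none.
In check with no legal moves → checkmate.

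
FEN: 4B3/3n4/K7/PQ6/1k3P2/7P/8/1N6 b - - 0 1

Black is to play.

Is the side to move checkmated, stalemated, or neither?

checkmate

Black to move; black king on b4.
In check: yes, from the white queen on b5.
King squares — a3: attacked by Nb1; b3: attacked by Qb5; c3: attacked by Nb1; a4: attacked by Qb5; c4: attacked by Qb5; a5: attacked by Qb5; b5: attacked by Ka6; c5: attacked by Qb5.
Legal moves for Black: none.
In check with no legal moves → checkmate.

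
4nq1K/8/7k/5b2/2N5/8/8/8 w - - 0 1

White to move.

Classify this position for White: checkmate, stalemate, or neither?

White to move; white king on h8.
In check: yes, from the black queen on f8.
King squares — g7: attacked by Kh6; h7: attacked by Bf5; g8: attacked by Qf8.
Legal moves for White: none.
In check with no legal moves → checkmate.

checkmate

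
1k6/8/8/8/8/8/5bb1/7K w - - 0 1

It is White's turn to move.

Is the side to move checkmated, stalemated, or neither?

neither

White to move; white king on h1.
In check: yes, from the black bishop on g2.
Legal moves for White: Kh2, Kxg2.
White is in check but has 2 legal moves → neither.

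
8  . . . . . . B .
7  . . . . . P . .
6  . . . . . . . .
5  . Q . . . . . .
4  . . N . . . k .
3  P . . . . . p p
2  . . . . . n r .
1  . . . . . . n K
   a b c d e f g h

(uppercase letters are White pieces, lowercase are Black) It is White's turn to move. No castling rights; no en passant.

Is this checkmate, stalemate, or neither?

checkmate

White to move; white king on h1.
In check: yes, from the black knight on f2.
King squares — g1: attacked by Rg2; g2: attacked by Ph3; h2: attacked by Rg2.
Legal moves for White: none.
In check with no legal moves → checkmate.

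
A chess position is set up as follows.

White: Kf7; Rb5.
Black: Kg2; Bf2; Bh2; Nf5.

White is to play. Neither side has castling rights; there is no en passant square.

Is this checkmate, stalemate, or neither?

neither

White to move; white king on f7.
In check: no.
Legal moves for White: Kg8, Kf8, Ke8, Kg6, Kf6, Ke6, Rb8, Rb7, Rb6, Rxf5, Re5, Rd5, Rc5, Ra5, Rb4, Rb3, Rb2, Rb1.
White has 18 legal moves and is not in check → neither.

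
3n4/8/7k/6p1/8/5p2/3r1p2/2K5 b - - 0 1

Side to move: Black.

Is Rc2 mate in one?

After Rc2: white king on c1; in check: yes, from the black rook on c2.
White has 3 legal replies: Kxc2, Kd1, Kb1.
In check but a legal move exists → not checkmate.

no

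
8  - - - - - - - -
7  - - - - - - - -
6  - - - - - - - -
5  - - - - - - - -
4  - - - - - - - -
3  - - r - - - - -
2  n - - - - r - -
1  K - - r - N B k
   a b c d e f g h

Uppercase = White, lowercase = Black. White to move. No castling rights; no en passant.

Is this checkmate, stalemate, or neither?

White to move; white king on a1.
In check: yes, from the black rook on d1.
King squares — b1: attacked by Rd1; a2: attacked by Rf2; b2: attacked by Rf2.
Legal moves for White: none.
In check with no legal moves → checkmate.

checkmate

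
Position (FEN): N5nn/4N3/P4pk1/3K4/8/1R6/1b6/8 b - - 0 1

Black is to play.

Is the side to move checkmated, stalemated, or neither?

neither

Black to move; black king on g6.
In check: yes, from the white knight on e7.
Legal moves for Black: Kh7, Kg7, Kf7, Kh6, Kh5, Kg5, Nxe7+.
Black is in check but has 7 legal moves → neither.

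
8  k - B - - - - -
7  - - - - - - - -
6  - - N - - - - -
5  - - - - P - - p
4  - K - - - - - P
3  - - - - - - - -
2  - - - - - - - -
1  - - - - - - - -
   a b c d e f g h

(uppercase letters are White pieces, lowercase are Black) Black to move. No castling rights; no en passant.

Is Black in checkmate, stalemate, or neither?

Black to move; black king on a8.
In check: no.
King squares — a7: attacked by Nc6; b7: attacked by Bc8; b8: attacked by Nc6.
Legal moves for Black: none.
Not in check and no legal moves → stalemate.

stalemate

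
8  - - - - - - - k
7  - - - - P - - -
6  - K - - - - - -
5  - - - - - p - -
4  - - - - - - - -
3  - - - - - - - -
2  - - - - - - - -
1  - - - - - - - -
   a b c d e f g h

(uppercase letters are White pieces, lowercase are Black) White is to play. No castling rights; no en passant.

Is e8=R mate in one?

no

After e8=R: black king on h8; in check: yes, from the white rook on e8.
Black has 2 legal replies: Kh7, Kg7.
In check but a legal move exists → not checkmate.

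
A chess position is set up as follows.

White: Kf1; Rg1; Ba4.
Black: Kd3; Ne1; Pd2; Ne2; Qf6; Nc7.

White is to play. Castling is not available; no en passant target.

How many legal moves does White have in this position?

0

White to move; king on f1.
In check: yes, from the black queen on f6.
Legal moves: none.
Count: 0.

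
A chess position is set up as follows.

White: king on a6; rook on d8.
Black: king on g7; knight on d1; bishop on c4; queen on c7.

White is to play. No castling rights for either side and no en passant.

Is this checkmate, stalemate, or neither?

White to move; white king on a6.
In check: yes, from the black bishop on c4.
King squares — a5: attacked by Qc7; b5: attacked by Bc4; b6: attacked by Qc7; a7: attacked by Qc7; b7: attacked by Qc7.
Legal moves for White: none.
In check with no legal moves → checkmate.

checkmate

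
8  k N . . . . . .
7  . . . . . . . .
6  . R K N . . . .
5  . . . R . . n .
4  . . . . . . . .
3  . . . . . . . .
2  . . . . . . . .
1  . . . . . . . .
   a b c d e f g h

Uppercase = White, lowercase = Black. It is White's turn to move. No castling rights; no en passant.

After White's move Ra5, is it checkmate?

After Ra5: black king on a8; in check: yes, from the white rook on a5.
King squares — a7: attacked by Ra5; b7: attacked by Rb6; b8: attacked by Rb6.
Black has no legal moves → checkmate.

yes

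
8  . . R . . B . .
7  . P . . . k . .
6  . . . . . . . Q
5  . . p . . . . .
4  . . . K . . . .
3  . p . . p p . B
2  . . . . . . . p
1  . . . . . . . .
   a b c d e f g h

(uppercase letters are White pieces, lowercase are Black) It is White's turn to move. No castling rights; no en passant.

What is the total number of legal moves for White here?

White to move; king on d4.
In check: yes, from the black pawn on c5.
Legal moves: Ke5, Kd5, Kxc5, Ke4, Kc4, Kxe3, Kd3, Kc3, Bxc5, Rxc5.
Count: 10.

10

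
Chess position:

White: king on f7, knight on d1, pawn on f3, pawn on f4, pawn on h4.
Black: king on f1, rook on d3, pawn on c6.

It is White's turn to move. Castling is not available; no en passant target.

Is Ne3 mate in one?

no

After Ne3: black king on f1; in check: yes, from the white knight on e3.
Black has 5 legal replies: Kf2, Ke2, Kg1, Ke1, Rxe3.
In check but a legal move exists → not checkmate.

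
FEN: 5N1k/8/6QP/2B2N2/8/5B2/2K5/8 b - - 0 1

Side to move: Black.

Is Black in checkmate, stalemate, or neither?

stalemate

Black to move; black king on h8.
In check: no.
King squares — g7: attacked by Nf5; h7: attacked by Qg6; g8: attacked by Qg6.
Legal moves for Black: none.
Not in check and no legal moves → stalemate.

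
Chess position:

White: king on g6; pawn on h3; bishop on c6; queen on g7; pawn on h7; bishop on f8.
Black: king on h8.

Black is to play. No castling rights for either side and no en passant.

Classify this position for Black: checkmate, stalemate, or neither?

Black to move; black king on h8.
In check: yes, from the white queen on g7.
King squares — g7: attacked by Kg6; h7: attacked by Kg6; g8: attacked by Qg7.
Legal moves for Black: none.
In check with no legal moves → checkmate.

checkmate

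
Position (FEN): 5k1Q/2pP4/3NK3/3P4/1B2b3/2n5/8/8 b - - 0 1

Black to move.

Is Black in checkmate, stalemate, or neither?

Black to move; black king on f8.
In check: yes, from the white queen on h8.
King squares — e7: attacked by Ke6; f7: attacked by Nd6; g7: attacked by Qh8; e8: attacked by Nd6; g8: attacked by Qh8.
Legal moves for Black: none.
In check with no legal moves → checkmate.

checkmate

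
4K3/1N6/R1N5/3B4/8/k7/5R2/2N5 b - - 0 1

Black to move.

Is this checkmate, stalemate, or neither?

Black to move; black king on a3.
In check: yes, from the white rook on a6.
King squares — a2: attacked by Nc1; b2: attacked by Rf2; b3: attacked by Nc1; a4: attacked by Ra6; b4: attacked by Nc6.
Legal moves for Black: none.
In check with no legal moves → checkmate.

checkmate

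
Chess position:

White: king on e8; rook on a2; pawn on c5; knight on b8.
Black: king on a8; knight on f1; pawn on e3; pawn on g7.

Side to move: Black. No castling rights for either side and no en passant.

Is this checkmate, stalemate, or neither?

neither

Black to move; black king on a8.
In check: yes, from the white rook on a2.
King squares — a7: attacked by Ra2; b7: available; b8: available.
Legal moves for Black: Kxb8, Kb7.
Black is in check but has 2 legal moves → neither.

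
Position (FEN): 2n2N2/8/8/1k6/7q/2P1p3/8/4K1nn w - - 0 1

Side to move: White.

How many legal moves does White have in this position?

2

White to move; king on e1.
In check: yes, from the black queen on h4.
Legal moves: Kf1, Kd1.
Count: 2.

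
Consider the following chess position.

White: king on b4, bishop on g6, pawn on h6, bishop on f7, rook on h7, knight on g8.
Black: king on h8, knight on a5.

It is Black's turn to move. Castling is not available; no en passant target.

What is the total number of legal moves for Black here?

0

Black to move; king on h8.
In check: yes, from the white rook on h7.
Legal moves: none.
Count: 0.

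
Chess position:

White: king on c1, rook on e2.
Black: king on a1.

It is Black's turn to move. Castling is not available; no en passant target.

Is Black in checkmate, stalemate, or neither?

stalemate

Black to move; black king on a1.
In check: no.
King squares — b1: attacked by Kc1; a2: attacked by Re2; b2: attacked by Kc1.
Legal moves for Black: none.
Not in check and no legal moves → stalemate.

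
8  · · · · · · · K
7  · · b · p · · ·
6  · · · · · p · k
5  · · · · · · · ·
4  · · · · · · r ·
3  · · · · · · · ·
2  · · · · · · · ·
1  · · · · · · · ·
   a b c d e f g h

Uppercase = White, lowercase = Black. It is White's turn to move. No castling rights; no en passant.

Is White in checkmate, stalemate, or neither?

White to move; white king on h8.
In check: no.
King squares — g7: attacked by Rg4; h7: attacked by Kh6; g8: attacked by Rg4.
Legal moves for White: none.
Not in check and no legal moves → stalemate.

stalemate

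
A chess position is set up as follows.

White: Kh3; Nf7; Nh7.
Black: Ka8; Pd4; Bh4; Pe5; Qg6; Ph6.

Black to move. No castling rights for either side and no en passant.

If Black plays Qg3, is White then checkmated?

yes

After Qg3: white king on h3; in check: yes, from the black queen on g3.
King squares — g2: attacked by Qg3; h2: attacked by Qg3; g3: attacked by Bh4; g4: attacked by Qg3; h4: attacked by Qg3.
White has no legal moves → checkmate.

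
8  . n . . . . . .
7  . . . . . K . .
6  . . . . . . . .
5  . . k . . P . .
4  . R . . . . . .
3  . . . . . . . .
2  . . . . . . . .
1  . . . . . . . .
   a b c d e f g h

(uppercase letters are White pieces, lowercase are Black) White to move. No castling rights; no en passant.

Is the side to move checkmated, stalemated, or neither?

White to move; white king on f7.
In check: no.
Legal moves for White include: Kg8, Kf8, Ke8, Kg7, Ke7, Kg6, Kf6, Ke6, Rxb8, Rb7, Rb6, Rb5+, Rh4, Rg4, Rf4, Re4, Rd4, Rc4+, ... (list truncated; more exist).
White has legal moves and is not in check → neither.

neither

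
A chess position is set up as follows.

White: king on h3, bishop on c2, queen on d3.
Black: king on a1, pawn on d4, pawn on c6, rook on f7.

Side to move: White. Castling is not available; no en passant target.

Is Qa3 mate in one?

After Qa3: black king on a1; in check: yes, from the white queen on a3.
King squares — b1: attacked by Bc2; a2: attacked by Qa3; b2: attacked by Qa3.
Black has no legal moves → checkmate.

yes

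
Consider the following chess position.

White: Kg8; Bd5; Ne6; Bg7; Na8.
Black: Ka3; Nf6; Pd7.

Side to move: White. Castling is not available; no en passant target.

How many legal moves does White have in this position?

White to move; king on g8.
In check: yes, from the black knight on f6.
Legal moves: Kh8, Kf8, Kf7, Bxf6.
Count: 4.

4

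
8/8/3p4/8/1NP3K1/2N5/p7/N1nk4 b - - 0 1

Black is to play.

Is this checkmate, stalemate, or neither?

neither

Black to move; black king on d1.
In check: yes, from the white knight on c3.
King squares — c1: own knight; e1: available; c2: attacked by Na1; d2: available; e2: attacked by Nc3.
Legal moves for Black: Kd2, Ke1.
Black is in check but has 2 legal moves → neither.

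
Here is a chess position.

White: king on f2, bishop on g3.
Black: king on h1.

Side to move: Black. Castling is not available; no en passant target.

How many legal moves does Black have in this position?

0

Black to move; king on h1.
In check: no.
Legal moves: none.
Count: 0.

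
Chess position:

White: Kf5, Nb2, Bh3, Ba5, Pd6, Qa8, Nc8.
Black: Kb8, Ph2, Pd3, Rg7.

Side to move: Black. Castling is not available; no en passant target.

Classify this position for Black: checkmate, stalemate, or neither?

neither

Black to move; black king on b8.
In check: yes, from the white queen on a8.
King squares — a7: attacked by Qa8; b7: attacked by Qa8; c7: attacked by Ba5; a8: available; c8: attacked by Qa8.
Legal moves for Black: Kxa8.
Black is in check but has 1 legal move → neither.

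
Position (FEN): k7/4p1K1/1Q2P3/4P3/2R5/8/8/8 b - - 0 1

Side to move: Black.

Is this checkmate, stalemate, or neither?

Black to move; black king on a8.
In check: no.
King squares — a7: attacked by Qb6; b7: attacked by Qb6; b8: attacked by Qb6.
Legal moves for Black: none.
Not in check and no legal moves → stalemate.

stalemate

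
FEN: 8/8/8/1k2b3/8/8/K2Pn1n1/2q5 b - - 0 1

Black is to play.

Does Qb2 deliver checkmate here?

yes

After Qb2: white king on a2; in check: yes, from the black queen on b2.
King squares — a1: attacked by Qb2; b1: attacked by Qb2; b2: attacked by Be5; a3: attacked by Qb2; b3: attacked by Qb2.
White has no legal moves → checkmate.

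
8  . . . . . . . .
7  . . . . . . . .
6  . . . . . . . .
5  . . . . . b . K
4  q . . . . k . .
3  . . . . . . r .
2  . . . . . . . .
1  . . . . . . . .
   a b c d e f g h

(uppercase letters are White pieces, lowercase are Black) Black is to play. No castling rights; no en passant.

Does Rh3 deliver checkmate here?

After Rh3: white king on h5; in check: yes, from the black rook on h3.
King squares — g4: attacked by Kf4; h4: attacked by Rh3; g5: attacked by Kf4; g6: attacked by Bf5; h6: attacked by Rh3.
White has no legal moves → checkmate.

yes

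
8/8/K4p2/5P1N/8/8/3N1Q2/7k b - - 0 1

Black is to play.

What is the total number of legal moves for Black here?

0

Black to move; king on h1.
In check: no.
Legal moves: none.
Count: 0.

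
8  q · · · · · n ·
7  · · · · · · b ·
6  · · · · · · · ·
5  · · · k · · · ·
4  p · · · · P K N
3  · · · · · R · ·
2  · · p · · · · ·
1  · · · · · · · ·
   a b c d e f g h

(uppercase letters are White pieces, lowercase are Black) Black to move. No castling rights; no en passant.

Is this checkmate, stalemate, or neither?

Black to move; black king on d5.
In check: no.
Legal moves for Black include: Ne7, Nh6+, Nf6+, Qf8, Qe8, Qd8, Qc8+, Qb8, Qb7, Qa7, Qc6, Qa6, Qa5, Bh8, Bf8, Bh6, Bf6, Be5, ... (list truncated; more exist).
Black has legal moves and is not in check → neither.

neither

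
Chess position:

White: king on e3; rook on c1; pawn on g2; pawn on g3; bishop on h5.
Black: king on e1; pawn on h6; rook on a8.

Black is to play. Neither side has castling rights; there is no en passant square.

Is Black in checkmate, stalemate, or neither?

Black to move; black king on e1.
In check: yes, from the white rook on c1.
King squares — d1: attacked by Rc1; f1: attacked by Rc1; d2: attacked by Ke3; e2: attacked by Ke3; f2: attacked by Ke3.
Legal moves for Black: none.
In check with no legal moves → checkmate.

checkmate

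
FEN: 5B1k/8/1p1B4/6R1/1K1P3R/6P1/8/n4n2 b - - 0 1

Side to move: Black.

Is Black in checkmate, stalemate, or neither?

Black to move; black king on h8.
In check: yes, from the white rook on h4.
King squares — g7: attacked by Rg5; h7: attacked by Rh4; g8: attacked by Rg5.
Legal moves for Black: none.
In check with no legal moves → checkmate.

checkmate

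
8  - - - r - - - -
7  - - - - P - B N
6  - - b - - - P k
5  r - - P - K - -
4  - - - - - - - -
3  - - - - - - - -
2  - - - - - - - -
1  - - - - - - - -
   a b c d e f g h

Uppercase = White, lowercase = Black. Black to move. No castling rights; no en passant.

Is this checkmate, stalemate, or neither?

Black to move; black king on h6.
In check: yes, from the white bishop on g7.
King squares — g5: attacked by Kf5; h5: available; g6: attacked by Kf5; g7: available; h7: attacked by Pg6.
Legal moves for Black: Kxg7, Kh5.
Black is in check but has 2 legal moves → neither.

neither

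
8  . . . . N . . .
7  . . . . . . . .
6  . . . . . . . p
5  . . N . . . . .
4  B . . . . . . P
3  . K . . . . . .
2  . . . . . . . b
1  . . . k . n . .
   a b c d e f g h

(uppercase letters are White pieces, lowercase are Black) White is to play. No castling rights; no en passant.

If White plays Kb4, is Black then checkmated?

After Kb4: black king on d1; in check: yes, from the white bishop on a4.
Black has 4 legal replies: Ke2, Kd2, Ke1, Kc1.
In check but a legal move exists → not checkmate.

no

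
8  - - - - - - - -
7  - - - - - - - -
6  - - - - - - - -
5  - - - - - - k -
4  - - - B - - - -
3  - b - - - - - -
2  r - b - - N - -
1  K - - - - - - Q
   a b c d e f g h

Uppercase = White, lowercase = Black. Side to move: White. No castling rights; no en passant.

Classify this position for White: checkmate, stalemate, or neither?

White to move; white king on a1.
In check: yes, from the black rook on a2.
King squares — b1: attacked by Bc2; a2: attacked by Bb3; b2: attacked by Ra2.
Legal moves for White: none.
In check with no legal moves → checkmate.

checkmate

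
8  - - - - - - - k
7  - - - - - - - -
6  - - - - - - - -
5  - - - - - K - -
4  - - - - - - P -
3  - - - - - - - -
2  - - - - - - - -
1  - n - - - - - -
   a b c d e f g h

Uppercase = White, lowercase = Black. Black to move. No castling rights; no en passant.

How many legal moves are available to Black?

6

Black to move; king on h8.
In check: no.
Legal moves: Kg8, Kh7, Kg7, Nc3, Na3, Nd2.
Count: 6.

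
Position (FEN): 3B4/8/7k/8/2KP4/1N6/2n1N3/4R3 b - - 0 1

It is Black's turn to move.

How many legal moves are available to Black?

10

Black to move; king on h6.
In check: no.
Legal moves: Kh7, Kg7, Kg6, Kh5, Nxd4, Nb4, Ne3+, Na3+, Nxe1, Na1.
Count: 10.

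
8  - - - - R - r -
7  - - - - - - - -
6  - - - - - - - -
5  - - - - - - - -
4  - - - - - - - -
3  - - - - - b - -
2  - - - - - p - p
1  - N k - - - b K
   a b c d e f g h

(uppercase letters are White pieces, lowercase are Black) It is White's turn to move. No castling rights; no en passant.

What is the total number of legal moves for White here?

0

White to move; king on h1.
In check: yes, from the black bishop on f3.
Legal moves: none.
Count: 0.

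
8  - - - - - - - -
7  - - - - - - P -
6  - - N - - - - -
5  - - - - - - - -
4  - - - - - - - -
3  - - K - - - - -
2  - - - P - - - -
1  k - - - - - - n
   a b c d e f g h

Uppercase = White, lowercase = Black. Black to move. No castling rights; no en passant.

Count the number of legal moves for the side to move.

4

Black to move; king on a1.
In check: no.
Legal moves: Ng3, Nf2, Ka2, Kb1.
Count: 4.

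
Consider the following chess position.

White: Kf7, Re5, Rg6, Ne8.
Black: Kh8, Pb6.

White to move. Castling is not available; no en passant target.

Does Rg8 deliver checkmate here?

no

After Rg8: black king on h8; in check: yes, from the white rook on g8.
Black has 1 legal reply: Kh7.
In check but a legal move exists → not checkmate.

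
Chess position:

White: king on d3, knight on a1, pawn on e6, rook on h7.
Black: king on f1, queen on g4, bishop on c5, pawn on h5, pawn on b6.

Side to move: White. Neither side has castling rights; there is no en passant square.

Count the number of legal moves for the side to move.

16

White to move; king on d3.
In check: no.
Legal moves: Rh8, Rg7, Rf7+, Re7, Rd7, Rc7, Rb7, Ra7, Rh6, Rxh5, Kc3, Kd2, Kc2, Nb3, Nc2, e7.
Count: 16.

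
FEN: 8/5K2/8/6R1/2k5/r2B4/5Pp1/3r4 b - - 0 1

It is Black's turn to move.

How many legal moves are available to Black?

7

Black to move; king on c4.
In check: yes, from the white bishop on d3.
Legal moves: Kd4, Kb4, Kxd3, Kc3, Kb3, Raxd3, Rdxd3.
Count: 7.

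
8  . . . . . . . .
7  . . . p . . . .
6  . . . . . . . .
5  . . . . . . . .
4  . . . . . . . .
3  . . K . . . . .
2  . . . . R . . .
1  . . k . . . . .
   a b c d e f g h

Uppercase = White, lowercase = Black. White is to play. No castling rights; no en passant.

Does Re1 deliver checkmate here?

After Re1: black king on c1; in check: yes, from the white rook on e1.
King squares — b1: attacked by Re1; d1: attacked by Re1; b2: attacked by Kc3; c2: attacked by Kc3; d2: attacked by Kc3.
Black has no legal moves → checkmate.

yes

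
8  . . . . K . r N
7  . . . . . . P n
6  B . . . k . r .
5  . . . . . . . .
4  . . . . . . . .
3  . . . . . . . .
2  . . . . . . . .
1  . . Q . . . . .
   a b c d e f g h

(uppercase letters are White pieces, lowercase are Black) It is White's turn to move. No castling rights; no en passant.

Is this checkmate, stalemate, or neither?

White to move; white king on e8.
In check: yes, from the black rook on g8.
King squares — d7: attacked by Ke6; e7: attacked by Ke6; f7: attacked by Ke6; d8: attacked by Rg8; f8: attacked by Nh7.
Legal moves for White: none.
In check with no legal moves → checkmate.

checkmate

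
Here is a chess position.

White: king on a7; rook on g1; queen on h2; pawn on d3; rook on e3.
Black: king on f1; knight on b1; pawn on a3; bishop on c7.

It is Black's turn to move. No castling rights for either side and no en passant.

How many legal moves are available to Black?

0

Black to move; king on f1.
In check: yes, from the white rook on g1.
Legal moves: none.
Count: 0.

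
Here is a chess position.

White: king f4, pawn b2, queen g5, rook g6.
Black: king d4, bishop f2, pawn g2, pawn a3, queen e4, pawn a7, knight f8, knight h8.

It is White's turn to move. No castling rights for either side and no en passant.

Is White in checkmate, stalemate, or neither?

White to move; white king on f4.
In check: yes, from the black queen on e4.
King squares — e3: attacked by Bf2; f3: attacked by Qe4; g3: attacked by Bf2; e4: attacked by Kd4; g4: attacked by Qe4; e5: attacked by Kd4; f5: attacked by Qe4; g5: own queen.
Legal moves for White: none.
In check with no legal moves → checkmate.

checkmate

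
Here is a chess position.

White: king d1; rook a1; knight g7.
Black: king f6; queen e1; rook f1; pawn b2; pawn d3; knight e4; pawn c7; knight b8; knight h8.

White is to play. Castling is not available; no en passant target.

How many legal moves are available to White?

0

White to move; king on d1.
In check: yes, from the black queen on e1.
Legal moves: none.
Count: 0.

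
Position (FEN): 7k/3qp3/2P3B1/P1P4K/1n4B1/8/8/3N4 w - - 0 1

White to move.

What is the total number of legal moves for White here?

24

White to move; king on h5.
In check: no.
Legal moves: Be8, Bh7, Bf7, B6f5, Be4, Bd3, Bc2, Bb1, Kh6, Kg5, Kh4, Bxd7, Be6, B4f5, Bh3, Bf3, Be2, Ne3, Nc3, Nf2, Nb2, cxd7, c7, a6.
Count: 24.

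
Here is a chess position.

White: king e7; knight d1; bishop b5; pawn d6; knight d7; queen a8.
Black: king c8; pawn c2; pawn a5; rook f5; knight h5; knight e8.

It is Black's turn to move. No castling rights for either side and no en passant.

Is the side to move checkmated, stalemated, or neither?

Black to move; black king on c8.
In check: yes, from the white queen on a8.
King squares — b7: attacked by Qa8; c7: attacked by Pd6; d7: attacked by Bb5; b8: attacked by Nd7; d8: attacked by Ke7.
Legal moves for Black: none.
In check with no legal moves → checkmate.

checkmate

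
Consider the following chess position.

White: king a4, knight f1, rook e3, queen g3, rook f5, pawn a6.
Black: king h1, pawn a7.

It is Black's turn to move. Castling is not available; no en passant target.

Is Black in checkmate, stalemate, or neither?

Black to move; black king on h1.
In check: no.
King squares — g1: attacked by Qg3; g2: attacked by Qg3; h2: attacked by Nf1.
Legal moves for Black: none.
Not in check and no legal moves → stalemate.

stalemate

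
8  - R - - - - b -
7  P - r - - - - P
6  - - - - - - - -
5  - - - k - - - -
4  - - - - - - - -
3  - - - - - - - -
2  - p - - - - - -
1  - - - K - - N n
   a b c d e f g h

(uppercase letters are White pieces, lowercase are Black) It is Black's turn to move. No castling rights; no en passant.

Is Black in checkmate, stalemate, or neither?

neither

Black to move; black king on d5.
In check: no.
Legal moves for Black include: Bxh7, Bf7, Be6, Rc8, Rxh7, Rg7, Rf7, Re7, Rd7, Rb7, Rxa7, Rc6, Rc5, Rc4, Rc3, Rc2, Rc1+, Ke6, ... (list truncated; more exist).
Black has legal moves and is not in check → neither.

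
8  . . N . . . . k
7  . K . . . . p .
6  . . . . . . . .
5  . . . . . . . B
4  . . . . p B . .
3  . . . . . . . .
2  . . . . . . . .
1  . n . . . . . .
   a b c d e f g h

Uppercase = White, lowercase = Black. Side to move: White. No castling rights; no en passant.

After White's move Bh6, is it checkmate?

no

After Bh6: black king on h8; in check: no.
Black is not in check, so this cannot be checkmate.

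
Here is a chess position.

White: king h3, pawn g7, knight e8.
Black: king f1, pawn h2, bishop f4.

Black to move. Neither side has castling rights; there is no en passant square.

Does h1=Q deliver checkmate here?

no

After h1=Q: white king on h3; in check: yes, from the black queen on h1.
White has 1 legal reply: Kg4.
In check but a legal move exists → not checkmate.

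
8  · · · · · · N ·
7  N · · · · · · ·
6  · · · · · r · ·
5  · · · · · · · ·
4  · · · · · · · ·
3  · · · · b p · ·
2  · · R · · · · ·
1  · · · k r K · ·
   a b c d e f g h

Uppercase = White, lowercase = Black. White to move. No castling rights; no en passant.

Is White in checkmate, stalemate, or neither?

White to move; white king on f1.
In check: yes, from the black rook on e1.
King squares — e1: attacked by Kd1; g1: attacked by Re1; e2: attacked by Kd1; f2: attacked by Be3; g2: attacked by Pf3.
Legal moves for White: none.
In check with no legal moves → checkmate.

checkmate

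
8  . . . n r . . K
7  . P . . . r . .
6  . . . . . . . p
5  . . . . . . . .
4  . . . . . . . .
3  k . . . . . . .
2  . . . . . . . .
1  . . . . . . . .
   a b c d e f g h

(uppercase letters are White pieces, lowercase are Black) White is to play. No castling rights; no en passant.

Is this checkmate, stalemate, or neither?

checkmate

White to move; white king on h8.
In check: yes, from the black rook on e8.
King squares — g7: attacked by Rf7; h7: attacked by Rf7; g8: attacked by Re8.
Legal moves for White: none.
In check with no legal moves → checkmate.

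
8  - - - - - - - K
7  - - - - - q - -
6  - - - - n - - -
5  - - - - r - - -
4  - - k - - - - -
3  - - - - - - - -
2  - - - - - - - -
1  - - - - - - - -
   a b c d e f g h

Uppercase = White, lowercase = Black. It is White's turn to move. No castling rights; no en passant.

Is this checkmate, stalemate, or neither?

White to move; white king on h8.
In check: no.
King squares — g7: attacked by Ne6; h7: attacked by Qf7; g8: attacked by Qf7.
Legal moves for White: none.
Not in check and no legal moves → stalemate.

stalemate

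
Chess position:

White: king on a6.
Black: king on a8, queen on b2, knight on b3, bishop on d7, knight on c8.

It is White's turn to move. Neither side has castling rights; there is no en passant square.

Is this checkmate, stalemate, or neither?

White to move; white king on a6.
In check: no.
King squares — a5: attacked by Nb3; b5: attacked by Bd7; b6: attacked by Nc8; a7: attacked by Ka8; b7: attacked by Ka8.
Legal moves for White: none.
Not in check and no legal moves → stalemate.

stalemate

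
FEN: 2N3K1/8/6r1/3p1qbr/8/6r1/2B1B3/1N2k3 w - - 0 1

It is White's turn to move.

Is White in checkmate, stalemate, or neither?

checkmate

White to move; white king on g8.
In check: yes, from the black rook on g6.
King squares — f7: attacked by Qf5; g7: attacked by Rg6; h7: attacked by Rh5; f8: attacked by Qf5; h8: attacked by Rh5.
Legal moves for White: none.
In check with no legal moves → checkmate.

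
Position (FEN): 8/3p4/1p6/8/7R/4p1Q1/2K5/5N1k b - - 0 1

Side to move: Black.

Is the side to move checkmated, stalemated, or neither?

checkmate

Black to move; black king on h1.
In check: yes, from the white rook on h4.
King squares — g1: attacked by Qg3; g2: attacked by Qg3; h2: attacked by Nf1.
Legal moves for Black: none.
In check with no legal moves → checkmate.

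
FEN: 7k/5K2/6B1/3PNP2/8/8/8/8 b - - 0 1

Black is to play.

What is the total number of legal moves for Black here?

0

Black to move; king on h8.
In check: no.
Legal moves: none.
Count: 0.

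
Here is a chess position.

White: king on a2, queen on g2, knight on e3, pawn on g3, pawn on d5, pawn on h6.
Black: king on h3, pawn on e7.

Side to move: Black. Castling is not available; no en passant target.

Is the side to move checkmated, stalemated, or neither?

Black to move; black king on h3.
In check: yes, from the white queen on g2.
King squares — g2: attacked by Ne3; h2: attacked by Qg2; g3: attacked by Qg2; g4: attacked by Ne3; h4: attacked by Pg3.
Legal moves for Black: none.
In check with no legal moves → checkmate.

checkmate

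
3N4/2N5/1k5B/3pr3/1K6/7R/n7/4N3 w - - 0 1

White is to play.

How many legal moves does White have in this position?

White to move; king on b4.
In check: yes, from the black knight on a2.
Legal moves: Ka4, Kb3, Ka3.
Count: 3.

3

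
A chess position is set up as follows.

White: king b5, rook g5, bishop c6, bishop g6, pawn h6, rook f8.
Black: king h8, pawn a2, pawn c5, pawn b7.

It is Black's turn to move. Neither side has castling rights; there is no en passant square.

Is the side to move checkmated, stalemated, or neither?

checkmate

Black to move; black king on h8.
In check: yes, from the white rook on f8.
King squares — g7: attacked by Ph6; h7: attacked by Bg6; g8: attacked by Rf8.
Legal moves for Black: none.
In check with no legal moves → checkmate.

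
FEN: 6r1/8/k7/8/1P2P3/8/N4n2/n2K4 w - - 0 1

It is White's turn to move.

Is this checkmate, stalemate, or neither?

White to move; white king on d1.
In check: yes, from the black knight on f2.
Legal moves for White: Ke2, Kd2, Ke1, Kc1.
White is in check but has 4 legal moves → neither.

neither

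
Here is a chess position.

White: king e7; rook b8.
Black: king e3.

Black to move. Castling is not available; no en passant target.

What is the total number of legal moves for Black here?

Black to move; king on e3.
In check: no.
Legal moves: Kf4, Ke4, Kd4, Kf3, Kd3, Kf2, Ke2, Kd2.
Count: 8.

8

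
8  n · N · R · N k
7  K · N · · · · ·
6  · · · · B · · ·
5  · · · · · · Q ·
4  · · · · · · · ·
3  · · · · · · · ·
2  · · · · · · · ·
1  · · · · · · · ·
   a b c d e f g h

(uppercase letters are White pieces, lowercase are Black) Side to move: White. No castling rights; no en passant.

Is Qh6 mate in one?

yes

After Qh6: black king on h8; in check: yes, from the white queen on h6.
King squares — g7: attacked by Qh6; h7: attacked by Qh6; g8: attacked by Be6.
Black has no legal moves → checkmate.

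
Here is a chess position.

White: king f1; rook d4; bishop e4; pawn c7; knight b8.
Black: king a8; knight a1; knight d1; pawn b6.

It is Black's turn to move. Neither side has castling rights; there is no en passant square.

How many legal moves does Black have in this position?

1

Black to move; king on a8.
In check: yes, from the white bishop on e4.
Legal moves: Ka7.
Count: 1.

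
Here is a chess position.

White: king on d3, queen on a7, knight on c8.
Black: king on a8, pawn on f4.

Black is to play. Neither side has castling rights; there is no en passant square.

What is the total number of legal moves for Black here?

Black to move; king on a8.
In check: yes, from the white queen on a7.
Legal moves: none.
Count: 0.

0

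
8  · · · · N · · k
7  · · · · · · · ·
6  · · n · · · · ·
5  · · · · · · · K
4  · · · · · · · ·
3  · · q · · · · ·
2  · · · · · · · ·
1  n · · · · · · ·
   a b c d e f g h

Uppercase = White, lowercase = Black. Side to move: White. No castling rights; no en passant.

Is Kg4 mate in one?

no

After Kg4: black king on h8; in check: no.
Black is not in check, so this cannot be checkmate.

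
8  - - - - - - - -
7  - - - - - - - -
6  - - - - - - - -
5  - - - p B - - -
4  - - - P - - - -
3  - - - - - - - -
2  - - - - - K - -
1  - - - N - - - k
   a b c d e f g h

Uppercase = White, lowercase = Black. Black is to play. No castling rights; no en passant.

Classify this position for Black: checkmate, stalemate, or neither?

stalemate

Black to move; black king on h1.
In check: no.
King squares — g1: attacked by Kf2; g2: attacked by Kf2; h2: attacked by Be5.
Legal moves for Black: none.
Not in check and no legal moves → stalemate.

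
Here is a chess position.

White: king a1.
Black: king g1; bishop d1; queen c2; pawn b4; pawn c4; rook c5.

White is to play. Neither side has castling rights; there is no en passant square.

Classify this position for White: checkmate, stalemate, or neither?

stalemate

White to move; white king on a1.
In check: no.
King squares — b1: attacked by Qc2; a2: attacked by Qc2; b2: attacked by Qc2.
Legal moves for White: none.
Not in check and no legal moves → stalemate.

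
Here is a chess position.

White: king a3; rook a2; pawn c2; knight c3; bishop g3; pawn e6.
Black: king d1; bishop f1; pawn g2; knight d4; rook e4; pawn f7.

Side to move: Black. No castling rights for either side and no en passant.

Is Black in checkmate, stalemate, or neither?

neither

Black to move; black king on d1.
In check: yes, from the white knight on c3.
King squares — c1: available; e1: attacked by Bg3; c2: attacked by Ra2; d2: available; e2: attacked by Nc3.
Legal moves for Black: Kd2, Kc1.
Black is in check but has 2 legal moves → neither.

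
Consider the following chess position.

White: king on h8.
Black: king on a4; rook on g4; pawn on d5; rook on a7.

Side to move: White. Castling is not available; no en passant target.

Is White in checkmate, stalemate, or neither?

stalemate

White to move; white king on h8.
In check: no.
King squares — g7: attacked by Rg4; h7: attacked by Ra7; g8: attacked by Rg4.
Legal moves for White: none.
Not in check and no legal moves → stalemate.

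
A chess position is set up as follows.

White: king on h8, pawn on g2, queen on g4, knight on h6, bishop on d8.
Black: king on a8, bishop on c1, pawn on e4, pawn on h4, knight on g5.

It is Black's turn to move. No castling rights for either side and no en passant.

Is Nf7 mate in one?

no

After Nf7: white king on h8; in check: yes, from the black knight on f7.
White has 4 legal replies: Kg8, Kh7, Kg7, Nxf7.
In check but a legal move exists → not checkmate.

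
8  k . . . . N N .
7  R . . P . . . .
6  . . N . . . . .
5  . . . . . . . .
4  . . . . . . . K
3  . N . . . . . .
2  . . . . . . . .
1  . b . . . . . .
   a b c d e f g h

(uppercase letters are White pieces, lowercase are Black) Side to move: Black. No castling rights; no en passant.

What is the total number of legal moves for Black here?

0

Black to move; king on a8.
In check: yes, from the white rook on a7.
Legal moves: none.
Count: 0.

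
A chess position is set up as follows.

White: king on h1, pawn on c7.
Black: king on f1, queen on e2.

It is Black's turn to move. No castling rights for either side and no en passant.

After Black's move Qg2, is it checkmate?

After Qg2: white king on h1; in check: yes, from the black queen on g2.
King squares — g1: attacked by Kf1; g2: attacked by Kf1; h2: attacked by Qg2.
White has no legal moves → checkmate.

yes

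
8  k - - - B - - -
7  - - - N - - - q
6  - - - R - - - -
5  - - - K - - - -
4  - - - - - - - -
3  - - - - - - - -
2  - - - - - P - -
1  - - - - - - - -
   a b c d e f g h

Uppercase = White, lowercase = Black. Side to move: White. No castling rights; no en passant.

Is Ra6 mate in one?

no

After Ra6: black king on a8; in check: yes, from the white rook on a6.
Black has 1 legal reply: Kb7.
In check but a legal move exists → not checkmate.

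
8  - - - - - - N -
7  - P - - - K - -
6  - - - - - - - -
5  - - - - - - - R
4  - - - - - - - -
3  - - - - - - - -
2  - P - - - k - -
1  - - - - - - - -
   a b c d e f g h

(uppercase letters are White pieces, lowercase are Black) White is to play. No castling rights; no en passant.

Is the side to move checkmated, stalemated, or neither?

neither

White to move; white king on f7.
In check: no.
Legal moves for White include: Ne7, Nh6, Nf6, Kf8, Ke8, Kg7, Ke7, Kg6, Kf6, Ke6, Rh8, Rh7, Rh6, Rg5, Rf5+, Re5, Rd5, Rc5, ... (list truncated; more exist).
White has legal moves and is not in check → neither.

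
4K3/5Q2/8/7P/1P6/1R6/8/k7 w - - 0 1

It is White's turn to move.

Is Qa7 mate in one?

yes

After Qa7: black king on a1; in check: yes, from the white queen on a7.
King squares — b1: attacked by Rb3; a2: attacked by Qa7; b2: attacked by Rb3.
Black has no legal moves → checkmate.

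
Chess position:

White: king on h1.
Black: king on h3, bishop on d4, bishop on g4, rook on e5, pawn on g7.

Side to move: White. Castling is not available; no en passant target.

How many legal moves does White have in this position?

0

White to move; king on h1.
In check: no.
Legal moves: none.
Count: 0.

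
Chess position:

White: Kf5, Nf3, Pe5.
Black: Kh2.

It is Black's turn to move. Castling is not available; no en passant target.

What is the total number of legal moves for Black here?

4

Black to move; king on h2.
In check: yes, from the white knight on f3.
Legal moves: Kh3, Kg3, Kg2, Kh1.
Count: 4.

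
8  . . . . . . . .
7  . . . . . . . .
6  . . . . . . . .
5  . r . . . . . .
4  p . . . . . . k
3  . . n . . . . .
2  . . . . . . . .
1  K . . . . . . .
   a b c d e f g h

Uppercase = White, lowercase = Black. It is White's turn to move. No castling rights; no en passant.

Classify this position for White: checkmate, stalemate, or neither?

stalemate

White to move; white king on a1.
In check: no.
King squares — b1: attacked by Nc3; a2: attacked by Nc3; b2: attacked by Rb5.
Legal moves for White: none.
Not in check and no legal moves → stalemate.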